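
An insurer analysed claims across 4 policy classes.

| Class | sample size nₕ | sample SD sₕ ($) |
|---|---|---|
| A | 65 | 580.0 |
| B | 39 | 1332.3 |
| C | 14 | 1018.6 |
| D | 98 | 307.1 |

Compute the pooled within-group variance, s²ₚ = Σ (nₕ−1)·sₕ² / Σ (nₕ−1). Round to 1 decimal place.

526493.8

A: (65−1)·580.0² = 64·336400 = 21529600
B: (39−1)·1332.3² = 38·1775023.29 = 67450885.02
C: (14−1)·1018.6² = 13·1037545.96 = 13488097.48
D: (98−1)·307.1² = 97·94310.41 = 9148109.77
Numerator = 111616692.27; denominator = Σ(nₕ−1) = 212.
s²ₚ = 111616692.27/212 = 526493.831... → 526493.8.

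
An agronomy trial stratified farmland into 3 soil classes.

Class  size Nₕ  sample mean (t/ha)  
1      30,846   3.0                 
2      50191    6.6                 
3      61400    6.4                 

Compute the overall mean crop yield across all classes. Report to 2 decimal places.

5.73

N = 142437; weights Wₕ = Nₕ/N = (0.2166, 0.3524, 0.4311).
x̄_st = Σ Wₕ·x̄ₕ = 0.2166·3.0 + 0.3524·6.6 + 0.4311·6.4 ≈ 5.7342...
→ 5.73.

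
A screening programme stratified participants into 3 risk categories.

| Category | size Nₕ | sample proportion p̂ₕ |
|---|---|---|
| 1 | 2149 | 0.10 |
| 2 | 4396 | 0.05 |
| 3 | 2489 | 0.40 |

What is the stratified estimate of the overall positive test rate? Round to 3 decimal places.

0.158

Wₕ = Nₕ/N with N = 9034: 0.2379, 0.4866, 0.2755.
p̂_st = 0.2379·0.10 + 0.4866·0.05 + 0.2755·0.40 ≈ 0.15832... → 0.158.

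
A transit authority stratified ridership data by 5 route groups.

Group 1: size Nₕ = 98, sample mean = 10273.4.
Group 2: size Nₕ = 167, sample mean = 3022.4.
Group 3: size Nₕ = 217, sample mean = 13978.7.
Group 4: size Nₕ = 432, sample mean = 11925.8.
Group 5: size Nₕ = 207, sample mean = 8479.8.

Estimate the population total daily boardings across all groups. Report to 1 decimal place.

11452176.1

1: 98·10273.4 = 1006793.2
2: 167·3022.4 = 504740.8
3: 217·13978.7 = 3033377.9
4: 432·11925.8 = 5151945.6
5: 207·8479.8 = 1755318.6
τ̂ = Σ Nₕx̄ₕ = 11452176.1.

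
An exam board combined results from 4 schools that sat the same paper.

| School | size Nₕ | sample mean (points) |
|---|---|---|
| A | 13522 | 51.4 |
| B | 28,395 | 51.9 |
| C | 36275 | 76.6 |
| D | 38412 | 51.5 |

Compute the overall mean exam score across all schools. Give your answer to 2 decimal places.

N = 13522 + 28395 + 36275 + 38412 = 116604.
Weight each subgroup mean by Nₕ/N and sum.
Σ Nₕx̄ₕ = 13522·51.4 + 28395·51.9 + 36275·76.6 + 38412·51.5 = 695030.8 + 1473700.5 + 2778665 + 1978218 = 6925614.3.
Divide by N: 6925614.3 / 116604 = 59.3943... → 59.39.

59.39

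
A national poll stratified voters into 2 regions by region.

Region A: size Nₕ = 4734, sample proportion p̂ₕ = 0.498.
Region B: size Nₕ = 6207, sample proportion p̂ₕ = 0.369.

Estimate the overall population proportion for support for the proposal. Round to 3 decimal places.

0.425

Wₕ = Nₕ/N with N = 10941: 0.4327, 0.5673.
p̂_st = 0.4327·0.498 + 0.5673·0.369 ≈ 0.42482... → 0.425.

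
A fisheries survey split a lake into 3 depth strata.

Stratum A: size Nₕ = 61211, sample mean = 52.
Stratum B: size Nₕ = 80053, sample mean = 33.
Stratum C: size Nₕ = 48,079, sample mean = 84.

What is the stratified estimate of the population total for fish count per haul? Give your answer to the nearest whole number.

A: 61211·52 = 3182972
B: 80053·33 = 2641749
C: 48079·84 = 4038636
τ̂ = Σ Nₕx̄ₕ = 9863357.

9863357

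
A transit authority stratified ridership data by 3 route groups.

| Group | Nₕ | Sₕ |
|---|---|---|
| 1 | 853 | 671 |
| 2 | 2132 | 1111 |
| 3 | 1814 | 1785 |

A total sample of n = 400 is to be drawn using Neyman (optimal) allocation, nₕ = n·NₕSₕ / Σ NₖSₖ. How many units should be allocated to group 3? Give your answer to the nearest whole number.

210

1: NₕSₕ = 853·671 = 572363
2: NₕSₕ = 2132·1111 = 2368652
3: NₕSₕ = 1814·1785 = 3237990
Σ NₕSₕ = 6179005.
n_3 = 400·3237990/6179005 = 209.612... → 210.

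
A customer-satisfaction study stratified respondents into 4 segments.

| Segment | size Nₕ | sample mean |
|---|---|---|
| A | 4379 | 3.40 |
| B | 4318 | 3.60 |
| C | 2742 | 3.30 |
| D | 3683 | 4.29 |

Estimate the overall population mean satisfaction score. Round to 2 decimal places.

3.66

N = 4379 + 4318 + 2742 + 3683 = 15122.
Weight each subgroup mean by Nₕ/N and sum.
Σ Nₕx̄ₕ = 4379·3.40 + 4318·3.60 + 2742·3.30 + 3683·4.29 = 14888.6 + 15544.8 + 9048.6 + 15800.07 = 55282.07.
Divide by N: 55282.07 / 15122 = 3.6557... → 3.66.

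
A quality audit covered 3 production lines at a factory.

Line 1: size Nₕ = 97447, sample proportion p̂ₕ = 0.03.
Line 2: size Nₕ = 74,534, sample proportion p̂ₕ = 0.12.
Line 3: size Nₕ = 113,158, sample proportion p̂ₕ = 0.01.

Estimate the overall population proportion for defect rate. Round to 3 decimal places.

Wₕ = Nₕ/N with N = 285139: 0.3418, 0.2614, 0.3969.
p̂_st = 0.3418·0.03 + 0.2614·0.12 + 0.3969·0.01 ≈ 0.04559... → 0.046.

0.046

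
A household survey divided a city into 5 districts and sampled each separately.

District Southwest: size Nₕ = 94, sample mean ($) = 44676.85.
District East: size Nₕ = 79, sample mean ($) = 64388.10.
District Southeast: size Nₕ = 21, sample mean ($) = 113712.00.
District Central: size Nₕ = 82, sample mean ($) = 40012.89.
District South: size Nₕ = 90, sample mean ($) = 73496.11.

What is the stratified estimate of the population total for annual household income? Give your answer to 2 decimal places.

21569942.68

Southwest: 94·44676.85 = 4199623.9
East: 79·64388.10 = 5086659.9
Southeast: 21·113712.00 = 2387952
Central: 82·40012.89 = 3281056.98
South: 90·73496.11 = 6614649.9
τ̂ = Σ Nₕx̄ₕ = 21569942.68.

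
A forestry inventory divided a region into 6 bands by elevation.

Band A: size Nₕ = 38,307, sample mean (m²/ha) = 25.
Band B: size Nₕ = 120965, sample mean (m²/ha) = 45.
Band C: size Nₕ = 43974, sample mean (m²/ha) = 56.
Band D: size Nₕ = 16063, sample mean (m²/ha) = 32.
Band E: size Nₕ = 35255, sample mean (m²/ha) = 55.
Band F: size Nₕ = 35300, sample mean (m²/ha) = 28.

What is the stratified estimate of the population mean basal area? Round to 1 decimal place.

42.5

N = 38307 + 120965 + 43974 + 16063 + 35255 + 35300 = 289864.
Overall mean = Σ (Nₕ/N)·x̄ₕ — weight by population share, not a simple average.
Σ Nₕx̄ₕ = 38307·25 + 120965·45 + 43974·56 + 16063·32 + 35255·55 + 35300·28 = 957675 + 5443425 + 2462544 + 514016 + 1939025 + 988400 = 12305085.
Divide by N: 12305085 / 289864 = 42.451... → 42.5.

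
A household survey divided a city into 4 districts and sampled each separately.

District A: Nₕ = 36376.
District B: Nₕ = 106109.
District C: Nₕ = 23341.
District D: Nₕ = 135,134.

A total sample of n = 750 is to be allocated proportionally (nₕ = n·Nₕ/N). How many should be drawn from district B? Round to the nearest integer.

264

Share of district B = 106109/300960 = 0.35257.
Allocate 750 × 0.35257 = 264.426... → 264.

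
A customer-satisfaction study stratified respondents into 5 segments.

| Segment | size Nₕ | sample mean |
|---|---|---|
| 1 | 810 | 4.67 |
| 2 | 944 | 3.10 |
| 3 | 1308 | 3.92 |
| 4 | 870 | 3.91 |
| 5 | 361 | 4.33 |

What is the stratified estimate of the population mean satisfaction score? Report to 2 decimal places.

3.91

x̄_st = (Σ Nₕx̄ₕ) / (Σ Nₕ) = (810·4.67 + 944·3.10 + 1308·3.92 + 870·3.91 + 361·4.33) / 4293
= 16801.29 / 4293 = 3.9136... → 3.91.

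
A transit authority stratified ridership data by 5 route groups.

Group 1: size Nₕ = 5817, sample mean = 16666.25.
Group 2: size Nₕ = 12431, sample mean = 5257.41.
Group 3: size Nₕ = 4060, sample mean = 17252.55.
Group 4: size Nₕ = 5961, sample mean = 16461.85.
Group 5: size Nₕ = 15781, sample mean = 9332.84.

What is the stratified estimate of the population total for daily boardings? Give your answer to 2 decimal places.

1: 5817·16666.25 = 96947576.25
2: 12431·5257.41 = 65354863.71
3: 4060·17252.55 = 70045353
4: 5961·16461.85 = 98129087.85
5: 15781·9332.84 = 147281548.04
τ̂ = Σ Nₕx̄ₕ = 477758428.85.

477758428.85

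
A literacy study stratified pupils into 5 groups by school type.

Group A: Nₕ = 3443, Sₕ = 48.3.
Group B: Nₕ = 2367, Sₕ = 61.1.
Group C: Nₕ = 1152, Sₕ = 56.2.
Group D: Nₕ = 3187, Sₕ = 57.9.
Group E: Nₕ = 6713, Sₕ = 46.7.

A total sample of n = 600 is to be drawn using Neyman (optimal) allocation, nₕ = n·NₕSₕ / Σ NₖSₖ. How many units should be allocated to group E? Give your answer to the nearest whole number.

215

Σ NₕSₕ = 3443·48.3 + 2367·61.1 + 1152·56.2 + 3187·57.9 + 6713·46.7 = 873687.4.
Share for E: 313497.1/873687.4 = 0.35882.
n_E = 600 × 0.35882 = 215.292... → 215.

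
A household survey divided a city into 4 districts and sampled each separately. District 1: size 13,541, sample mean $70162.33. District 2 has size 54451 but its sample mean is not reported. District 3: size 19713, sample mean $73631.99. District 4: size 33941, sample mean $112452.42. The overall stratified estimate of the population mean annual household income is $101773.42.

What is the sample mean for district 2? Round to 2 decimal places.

113166.08

N = 13541 + 54451 + 19713 + 33941 = 121646.
Overall total = μ·N = 101773.42·121646 = 12380329449.32.
Subtract the known strata: 13541·70162.33 + 19713·73631.99 + 33941·112452.42 = 6218323116.62.
Remaining total for district 2: 12380329449.32 − 6218323116.62 = 6162006332.7.
Divide by its size: 6162006332.7 / 54451 = 113166.0820... → 113166.08.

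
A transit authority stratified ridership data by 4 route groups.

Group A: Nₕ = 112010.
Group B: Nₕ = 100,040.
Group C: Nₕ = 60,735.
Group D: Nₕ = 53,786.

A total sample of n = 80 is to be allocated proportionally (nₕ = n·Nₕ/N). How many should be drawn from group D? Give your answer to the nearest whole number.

13

Share of group D = 53786/326571 = 0.16470.
Allocate 80 × 0.16470 = 13.176... → 13.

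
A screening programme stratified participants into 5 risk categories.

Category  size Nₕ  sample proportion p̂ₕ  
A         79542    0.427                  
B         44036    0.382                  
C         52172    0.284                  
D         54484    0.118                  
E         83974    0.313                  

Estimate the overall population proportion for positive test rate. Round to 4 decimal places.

0.3129

Wₕ = Nₕ/N with N = 314208: 0.2532, 0.1401, 0.1660, 0.1734, 0.2673.
p̂_st = 0.2532·0.427 + 0.1401·0.382 + 0.1660·0.284 + 0.1734·0.118 + 0.2673·0.313 ≈ 0.312901... → 0.3129.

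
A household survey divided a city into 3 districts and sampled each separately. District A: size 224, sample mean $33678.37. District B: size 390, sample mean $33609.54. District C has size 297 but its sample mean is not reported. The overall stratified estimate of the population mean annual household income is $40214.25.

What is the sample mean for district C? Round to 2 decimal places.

53816.52

N = 224 + 390 + 297 = 911.
Overall total = μ·N = 40214.25·911 = 36635181.75.
Subtract the known strata: 224·33678.37 + 390·33609.54 = 20651675.48.
Remaining total for district C: 36635181.75 − 20651675.48 = 15983506.27.
Divide by its size: 15983506.27 / 297 = 53816.5194... → 53816.52.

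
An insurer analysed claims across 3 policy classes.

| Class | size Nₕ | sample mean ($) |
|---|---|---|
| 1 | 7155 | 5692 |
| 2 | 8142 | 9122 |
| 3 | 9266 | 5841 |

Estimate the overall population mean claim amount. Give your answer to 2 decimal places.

6885.16

N = 24563; weights Wₕ = Nₕ/N = (0.2913, 0.3315, 0.3772).
x̄_st = Σ Wₕ·x̄ₕ = 0.2913·5692 + 0.3315·9122 + 0.3772·5841 ≈ 6885.1643...
→ 6885.16.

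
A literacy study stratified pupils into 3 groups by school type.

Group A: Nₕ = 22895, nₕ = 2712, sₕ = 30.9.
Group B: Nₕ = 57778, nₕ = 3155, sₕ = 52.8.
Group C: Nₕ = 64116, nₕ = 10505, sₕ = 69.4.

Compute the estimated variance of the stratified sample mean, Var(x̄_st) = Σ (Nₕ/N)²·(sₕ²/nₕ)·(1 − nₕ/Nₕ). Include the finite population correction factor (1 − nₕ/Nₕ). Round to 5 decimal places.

N = 144789; Wₕ = Nₕ/N.
group A: (22895/144789)²·30.9²/2712·(1 − 2712/22895) = 0.00776037
group B: (57778/144789)²·52.8²/3155·(1 − 3155/57778) = 0.13302565
group C: (64116/144789)²·69.4²/10505·(1 − 10505/64116) = 0.07517476
Sum = 0.21596079 → 0.21596.

0.21596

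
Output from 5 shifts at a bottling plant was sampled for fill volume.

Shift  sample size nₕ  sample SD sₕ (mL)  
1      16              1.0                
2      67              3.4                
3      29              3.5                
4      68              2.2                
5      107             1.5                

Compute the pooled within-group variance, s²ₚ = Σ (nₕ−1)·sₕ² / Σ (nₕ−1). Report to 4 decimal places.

1: (16−1)·1.0² = 15·1 = 15
2: (67−1)·3.4² = 66·11.56 = 762.96
3: (29−1)·3.5² = 28·12.25 = 343
4: (68−1)·2.2² = 67·4.84 = 324.28
5: (107−1)·1.5² = 106·2.25 = 238.5
Numerator = 1683.74; denominator = Σ(nₕ−1) = 282.
s²ₚ = 1683.74/282 = 5.970709... → 5.9707.

5.9707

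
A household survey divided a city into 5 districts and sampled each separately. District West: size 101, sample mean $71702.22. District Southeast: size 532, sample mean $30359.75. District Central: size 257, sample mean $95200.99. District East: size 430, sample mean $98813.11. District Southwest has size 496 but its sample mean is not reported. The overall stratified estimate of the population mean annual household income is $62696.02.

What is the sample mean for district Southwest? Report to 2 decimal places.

47391.87

Σ Nₕx̄ₕ = N·μ, so 496·x̄_Southwest = 1816·62696.02 − (101·71702.22 + 532·30359.75 + 257·95200.99 + 430·98813.11).
= 113855972.32 − 90349602.95 = 23506369.37.
x̄_Southwest = 23506369.37 / 496 = 47391.8737... → 47391.87.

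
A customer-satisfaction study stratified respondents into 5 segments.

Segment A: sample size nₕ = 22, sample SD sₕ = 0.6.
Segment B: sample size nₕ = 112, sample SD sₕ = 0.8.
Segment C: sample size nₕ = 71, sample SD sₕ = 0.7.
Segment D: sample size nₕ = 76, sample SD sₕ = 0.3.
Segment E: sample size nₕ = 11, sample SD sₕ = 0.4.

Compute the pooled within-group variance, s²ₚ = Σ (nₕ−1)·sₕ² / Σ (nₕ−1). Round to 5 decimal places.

0.42247

A: (22−1)·0.6² = 21·0.36 = 7.56
B: (112−1)·0.8² = 111·0.64 = 71.04
C: (71−1)·0.7² = 70·0.49 = 34.3
D: (76−1)·0.3² = 75·0.09 = 6.75
E: (11−1)·0.4² = 10·0.16 = 1.6
Numerator = 121.25; denominator = Σ(nₕ−1) = 287.
s²ₚ = 121.25/287 = 0.4224739... → 0.42247.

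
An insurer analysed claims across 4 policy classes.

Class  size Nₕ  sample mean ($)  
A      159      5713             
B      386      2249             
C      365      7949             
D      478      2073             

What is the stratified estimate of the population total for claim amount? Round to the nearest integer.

Population total = Σ Nₕ·x̄ₕ (each stratum's size times its mean).
159·5713 + 386·2249 + 365·7949 + 478·2073 = 908367 + 868114 + 2901385 + 990894 = 5668760.

5668760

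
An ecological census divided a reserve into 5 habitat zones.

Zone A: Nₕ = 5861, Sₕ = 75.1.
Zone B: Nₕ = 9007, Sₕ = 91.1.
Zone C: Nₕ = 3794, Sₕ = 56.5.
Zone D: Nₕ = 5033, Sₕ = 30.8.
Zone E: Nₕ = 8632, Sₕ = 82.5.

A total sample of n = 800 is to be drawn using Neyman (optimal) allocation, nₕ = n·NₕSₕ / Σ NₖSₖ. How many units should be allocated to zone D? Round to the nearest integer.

53

Σ NₕSₕ = 5861·75.1 + 9007·91.1 + 3794·56.5 + 5033·30.8 + 8632·82.5 = 2342216.2.
Share for D: 155016.4/2342216.2 = 0.06618.
n_D = 800 × 0.06618 = 52.947... → 53.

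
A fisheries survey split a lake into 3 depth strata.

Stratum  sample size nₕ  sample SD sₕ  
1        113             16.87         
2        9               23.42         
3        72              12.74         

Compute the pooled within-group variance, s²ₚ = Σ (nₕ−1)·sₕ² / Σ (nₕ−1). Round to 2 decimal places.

250.19

Degrees of freedom: 112 + 8 + 71 = 191.
Σ(nₕ−1)sₕ² = 112·284.5969 + 8·548.4964 + 71·162.3076 = 47786.6636.
s²ₚ = 47786.6636 / 191 = 250.1920... → 250.19.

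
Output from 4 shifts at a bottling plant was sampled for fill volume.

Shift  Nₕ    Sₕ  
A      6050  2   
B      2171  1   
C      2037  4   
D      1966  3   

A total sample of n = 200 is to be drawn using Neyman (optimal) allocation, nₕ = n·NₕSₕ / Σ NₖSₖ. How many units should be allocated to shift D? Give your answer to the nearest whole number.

42

Σ NₕSₕ = 6050·2 + 2171·1 + 2037·4 + 1966·3 = 28317.
Share for D: 5898/28317 = 0.20828.
n_D = 200 × 0.20828 = 41.657... → 42.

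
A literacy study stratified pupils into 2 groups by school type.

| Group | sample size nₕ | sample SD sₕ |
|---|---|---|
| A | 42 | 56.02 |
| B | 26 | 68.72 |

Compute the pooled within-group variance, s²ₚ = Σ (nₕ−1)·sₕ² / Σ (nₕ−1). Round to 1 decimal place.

3738.3

A: (42−1)·56.02² = 41·3138.2404 = 128667.8564
B: (26−1)·68.72² = 25·4722.4384 = 118060.96
Numerator = 246728.8164; denominator = Σ(nₕ−1) = 66.
s²ₚ = 246728.8164/66 = 3738.315... → 3738.3.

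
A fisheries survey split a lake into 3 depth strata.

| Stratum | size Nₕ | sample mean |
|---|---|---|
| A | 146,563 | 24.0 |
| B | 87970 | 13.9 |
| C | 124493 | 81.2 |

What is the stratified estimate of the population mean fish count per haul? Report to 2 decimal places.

41.36

N = 146563 + 87970 + 124493 = 359026.
The stratified mean weights each stratum mean by its population share Nₕ/N.
Σ Nₕx̄ₕ = 146563·24.0 + 87970·13.9 + 124493·81.2 = 3517512 + 1222783 + 10108831.6 = 14849126.6.
Divide by N: 14849126.6 / 359026 = 41.3595... → 41.36.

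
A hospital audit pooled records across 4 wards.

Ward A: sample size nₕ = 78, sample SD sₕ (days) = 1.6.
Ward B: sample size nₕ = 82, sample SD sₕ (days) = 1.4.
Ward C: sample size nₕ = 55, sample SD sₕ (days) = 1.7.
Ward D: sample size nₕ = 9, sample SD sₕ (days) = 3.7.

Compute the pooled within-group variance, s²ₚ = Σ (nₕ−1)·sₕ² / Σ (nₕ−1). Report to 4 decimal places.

Degrees of freedom: 77 + 81 + 54 + 8 = 220.
Σ(nₕ−1)sₕ² = 77·2.56 + 81·1.96 + 54·2.89 + 8·13.69 = 621.46.
s²ₚ = 621.46 / 220 = 2.824818... → 2.8248.

2.8248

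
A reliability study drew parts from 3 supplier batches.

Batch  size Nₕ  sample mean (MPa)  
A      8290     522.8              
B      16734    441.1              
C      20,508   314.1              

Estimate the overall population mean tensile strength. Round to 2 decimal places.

N = 8290 + 16734 + 20508 = 45532.
Weight each subgroup mean by Nₕ/N and sum.
Σ Nₕx̄ₕ = 8290·522.8 + 16734·441.1 + 20508·314.1 = 4334012 + 7381367.4 + 6441562.8 = 18156942.2.
Divide by N: 18156942.2 / 45532 = 398.7732... → 398.77.

398.77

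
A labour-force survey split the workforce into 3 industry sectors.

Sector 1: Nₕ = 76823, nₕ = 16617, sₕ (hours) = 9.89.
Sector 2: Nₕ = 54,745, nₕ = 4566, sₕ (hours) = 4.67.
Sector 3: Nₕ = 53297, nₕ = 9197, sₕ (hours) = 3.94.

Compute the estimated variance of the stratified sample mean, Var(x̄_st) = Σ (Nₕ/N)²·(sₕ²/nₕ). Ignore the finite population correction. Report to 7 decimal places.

N = 184865; Wₕ = Nₕ/N.
sector 1: (76823/184865)²·9.89²/16617 = 0.0010165134
sector 2: (54745/184865)²·4.67²/4566 = 0.0004188682
sector 3: (53297/184865)²·3.94²/9197 = 0.0001402951
Sum = 0.0015756766 → 0.0015757.

0.0015757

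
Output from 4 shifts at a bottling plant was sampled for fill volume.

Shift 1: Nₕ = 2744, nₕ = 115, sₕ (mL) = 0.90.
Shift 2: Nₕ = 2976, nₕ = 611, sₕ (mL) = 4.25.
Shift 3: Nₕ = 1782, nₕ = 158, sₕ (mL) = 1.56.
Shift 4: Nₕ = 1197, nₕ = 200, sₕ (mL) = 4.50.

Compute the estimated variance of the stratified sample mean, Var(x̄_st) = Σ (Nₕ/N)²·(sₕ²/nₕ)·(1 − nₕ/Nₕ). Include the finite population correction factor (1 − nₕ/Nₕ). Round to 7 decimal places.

0.0056068

N = 8699; Wₕ = Nₕ/N.
shift 1: (2744/8699)²·0.90²/115·(1 − 115/2744) = 0.0006714647
shift 2: (2976/8699)²·4.25²/611·(1 − 611/2976) = 0.0027495528
shift 3: (1782/8699)²·1.56²/158·(1 − 158/1782) = 0.0005890432
shift 4: (1197/8699)²·4.50²/200·(1 − 200/1197) = 0.0015967822
Sum = 0.0056068429 → 0.0056068.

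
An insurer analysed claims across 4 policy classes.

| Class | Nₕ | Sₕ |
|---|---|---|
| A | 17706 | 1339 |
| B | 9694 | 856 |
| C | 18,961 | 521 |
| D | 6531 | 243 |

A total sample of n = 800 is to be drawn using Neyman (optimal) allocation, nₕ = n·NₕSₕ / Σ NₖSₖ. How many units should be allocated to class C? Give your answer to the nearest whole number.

182

A: NₕSₕ = 17706·1339 = 23708334
B: NₕSₕ = 9694·856 = 8298064
C: NₕSₕ = 18961·521 = 9878681
D: NₕSₕ = 6531·243 = 1587033
Σ NₕSₕ = 43472112.
n_C = 800·9878681/43472112 = 181.793... → 182.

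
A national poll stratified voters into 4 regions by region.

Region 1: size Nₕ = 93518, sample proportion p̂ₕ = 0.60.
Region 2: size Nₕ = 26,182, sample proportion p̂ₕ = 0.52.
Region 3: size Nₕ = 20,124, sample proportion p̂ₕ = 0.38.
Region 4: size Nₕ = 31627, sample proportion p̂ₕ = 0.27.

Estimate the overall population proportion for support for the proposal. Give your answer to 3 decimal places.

N = 93518 + 26182 + 20124 + 31627 = 171451.
Overall proportion = Σ (Nₕ/N)·p̂ₕ.
Σ Nₕp̂ₕ = 56110.8 + 13614.64 + 7647.12 + 8539.29 = 85911.85.
85911.85 / 171451 = 0.50109... → 0.501.

0.501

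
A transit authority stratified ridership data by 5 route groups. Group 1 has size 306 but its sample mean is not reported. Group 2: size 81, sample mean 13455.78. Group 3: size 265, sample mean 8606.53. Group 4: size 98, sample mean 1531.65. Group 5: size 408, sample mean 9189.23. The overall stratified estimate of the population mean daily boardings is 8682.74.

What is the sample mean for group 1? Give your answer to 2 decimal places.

N = 306 + 81 + 265 + 98 + 408 = 1158.
Overall total = μ·N = 8682.74·1158 = 10054612.92.
Subtract the known strata: 81·13455.78 + 265·8606.53 + 98·1531.65 + 408·9189.23 = 7269956.17.
Remaining total for group 1: 10054612.92 − 7269956.17 = 2784656.75.
Divide by its size: 2784656.75 / 306 = 9100.1855... → 9100.19.

9100.19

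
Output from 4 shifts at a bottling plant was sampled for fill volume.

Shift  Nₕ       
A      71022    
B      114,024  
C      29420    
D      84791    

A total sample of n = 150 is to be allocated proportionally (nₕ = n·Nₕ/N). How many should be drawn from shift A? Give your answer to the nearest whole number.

36

Share of shift A = 71022/299257 = 0.23733.
Allocate 150 × 0.23733 = 35.599... → 36.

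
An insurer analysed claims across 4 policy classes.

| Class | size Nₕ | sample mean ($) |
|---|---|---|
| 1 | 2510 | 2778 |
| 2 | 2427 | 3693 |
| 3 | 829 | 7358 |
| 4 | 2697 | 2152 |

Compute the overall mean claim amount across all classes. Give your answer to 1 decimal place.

N = 8463; weights Wₕ = Nₕ/N = (0.2966, 0.2868, 0.0980, 0.3187).
x̄_st = Σ Wₕ·x̄ₕ = 0.2966·2778 + 0.2868·3693 + 0.0980·7358 + 0.3187·2152 ≈ 3289.545...
→ 3289.5.

3289.5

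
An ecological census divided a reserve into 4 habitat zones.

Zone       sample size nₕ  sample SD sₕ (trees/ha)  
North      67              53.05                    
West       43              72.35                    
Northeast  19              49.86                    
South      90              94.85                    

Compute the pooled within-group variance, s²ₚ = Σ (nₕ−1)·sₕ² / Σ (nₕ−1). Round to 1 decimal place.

5818.8

Degrees of freedom: 66 + 42 + 18 + 89 = 215.
Σ(nₕ−1)sₕ² = 66·2814.3025 + 42·5234.5225 + 18·2486.0196 + 89·8996.5225 = 1251032.7653.
s²ₚ = 1251032.7653 / 215 = 5818.757... → 5818.8.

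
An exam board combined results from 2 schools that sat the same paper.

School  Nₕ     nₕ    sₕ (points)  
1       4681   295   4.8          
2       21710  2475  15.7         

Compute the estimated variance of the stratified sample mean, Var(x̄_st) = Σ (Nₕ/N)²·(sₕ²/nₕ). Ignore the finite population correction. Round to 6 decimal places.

N = 26391; Wₕ = Nₕ/N.
school 1: (4681/26391)²·4.8²/295 = 0.002457118
school 2: (21710/26391)²·15.7²/2475 = 0.067395679
Sum = 0.069852797 → 0.069853.

0.069853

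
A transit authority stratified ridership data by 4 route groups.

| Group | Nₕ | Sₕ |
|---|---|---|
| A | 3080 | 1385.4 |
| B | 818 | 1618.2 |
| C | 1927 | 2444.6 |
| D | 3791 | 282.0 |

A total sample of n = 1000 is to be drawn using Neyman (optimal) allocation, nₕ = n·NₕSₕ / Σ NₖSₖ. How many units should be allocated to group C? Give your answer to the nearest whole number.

Σ NₕSₕ = 3080·1385.4 + 818·1618.2 + 1927·2444.6 + 3791·282.0 = 11370525.8.
Share for C: 4710744.2/11370525.8 = 0.41429.
n_C = 1000 × 0.41429 = 414.294... → 414.

414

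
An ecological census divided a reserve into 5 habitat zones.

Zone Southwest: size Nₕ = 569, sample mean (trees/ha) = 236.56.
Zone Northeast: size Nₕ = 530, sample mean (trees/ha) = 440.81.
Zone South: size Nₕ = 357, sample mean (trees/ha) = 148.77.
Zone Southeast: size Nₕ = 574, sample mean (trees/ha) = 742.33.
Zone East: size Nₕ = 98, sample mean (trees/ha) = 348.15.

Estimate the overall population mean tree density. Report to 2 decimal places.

414.27

N = 2128; weights Wₕ = Nₕ/N = (0.2674, 0.2491, 0.1678, 0.2697, 0.0461).
x̄_st = Σ Wₕ·x̄ₕ = 0.2674·236.56 + 0.2491·440.81 + 0.1678·148.77 + 0.2697·742.33 + 0.0461·348.15 ≈ 414.2664...
→ 414.27.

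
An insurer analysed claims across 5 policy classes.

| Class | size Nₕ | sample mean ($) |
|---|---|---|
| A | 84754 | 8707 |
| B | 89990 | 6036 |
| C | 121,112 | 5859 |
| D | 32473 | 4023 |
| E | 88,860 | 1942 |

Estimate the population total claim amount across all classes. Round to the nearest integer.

2293932925

Estimate total by summing Nₕ·x̄ₕ over strata.
84754·8707 + 89990·6036 + 121112·5859 + 32473·4023 + 88860·1942 = 737953078 + 543179640 + 709595208 + 130638879 + 172566120 = 2293932925.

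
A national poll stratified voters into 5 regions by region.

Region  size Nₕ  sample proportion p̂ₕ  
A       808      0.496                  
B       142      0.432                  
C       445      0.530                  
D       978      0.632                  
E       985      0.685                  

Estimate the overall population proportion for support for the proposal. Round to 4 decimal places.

0.5928

Wₕ = Nₕ/N with N = 3358: 0.2406, 0.0423, 0.1325, 0.2912, 0.2933.
p̂_st = 0.2406·0.496 + 0.0423·0.432 + 0.1325·0.530 + 0.2912·0.632 + 0.2933·0.685 ≈ 0.592848... → 0.5928.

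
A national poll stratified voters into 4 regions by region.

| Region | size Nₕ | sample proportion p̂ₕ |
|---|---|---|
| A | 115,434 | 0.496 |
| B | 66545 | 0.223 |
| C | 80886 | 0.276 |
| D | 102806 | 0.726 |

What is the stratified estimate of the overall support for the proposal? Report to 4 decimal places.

0.4623

Wₕ = Nₕ/N with N = 365671: 0.3157, 0.1820, 0.2212, 0.2811.
p̂_st = 0.3157·0.496 + 0.1820·0.223 + 0.2212·0.276 + 0.2811·0.726 ≈ 0.462319... → 0.4623.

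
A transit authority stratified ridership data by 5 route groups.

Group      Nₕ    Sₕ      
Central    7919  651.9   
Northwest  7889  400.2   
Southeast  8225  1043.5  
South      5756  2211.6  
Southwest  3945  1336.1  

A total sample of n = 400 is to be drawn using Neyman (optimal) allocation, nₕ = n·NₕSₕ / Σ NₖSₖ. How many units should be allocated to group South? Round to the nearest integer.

Central: NₕSₕ = 7919·651.9 = 5162396.1
Northwest: NₕSₕ = 7889·400.2 = 3157177.8
Southeast: NₕSₕ = 8225·1043.5 = 8582787.5
South: NₕSₕ = 5756·2211.6 = 12729969.6
Southwest: NₕSₕ = 3945·1336.1 = 5270914.5
Σ NₕSₕ = 34903245.5.
n_South = 400·12729969.6/34903245.5 = 145.889... → 146.

146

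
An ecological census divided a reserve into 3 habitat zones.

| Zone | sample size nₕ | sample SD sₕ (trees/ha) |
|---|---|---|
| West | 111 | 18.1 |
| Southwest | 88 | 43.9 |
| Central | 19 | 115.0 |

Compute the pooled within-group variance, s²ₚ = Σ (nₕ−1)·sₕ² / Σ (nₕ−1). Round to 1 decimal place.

2054.7

West: (111−1)·18.1² = 110·327.61 = 36037.1
Southwest: (88−1)·43.9² = 87·1927.21 = 167667.27
Central: (19−1)·115.0² = 18·13225 = 238050
Numerator = 441754.37; denominator = Σ(nₕ−1) = 215.
s²ₚ = 441754.37/215 = 2054.671... → 2054.7.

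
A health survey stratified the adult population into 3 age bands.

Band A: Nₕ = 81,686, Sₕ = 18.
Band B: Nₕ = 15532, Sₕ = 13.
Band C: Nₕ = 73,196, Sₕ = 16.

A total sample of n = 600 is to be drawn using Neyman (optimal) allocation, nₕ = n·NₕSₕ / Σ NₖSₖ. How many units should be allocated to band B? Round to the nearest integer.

43

Σ NₕSₕ = 81686·18 + 15532·13 + 73196·16 = 2843400.
Share for B: 201916/2843400 = 0.07101.
n_B = 600 × 0.07101 = 42.607... → 43.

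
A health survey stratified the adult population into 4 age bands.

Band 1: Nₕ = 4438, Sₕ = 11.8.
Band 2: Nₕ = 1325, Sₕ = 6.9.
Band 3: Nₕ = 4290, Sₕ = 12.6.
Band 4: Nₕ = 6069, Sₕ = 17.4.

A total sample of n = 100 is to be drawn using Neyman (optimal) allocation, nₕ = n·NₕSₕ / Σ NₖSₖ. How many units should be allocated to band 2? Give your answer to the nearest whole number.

4

1: NₕSₕ = 4438·11.8 = 52368.4
2: NₕSₕ = 1325·6.9 = 9142.5
3: NₕSₕ = 4290·12.6 = 54054
4: NₕSₕ = 6069·17.4 = 105600.6
Σ NₕSₕ = 221165.5.
n_2 = 100·9142.5/221165.5 = 4.134... → 4.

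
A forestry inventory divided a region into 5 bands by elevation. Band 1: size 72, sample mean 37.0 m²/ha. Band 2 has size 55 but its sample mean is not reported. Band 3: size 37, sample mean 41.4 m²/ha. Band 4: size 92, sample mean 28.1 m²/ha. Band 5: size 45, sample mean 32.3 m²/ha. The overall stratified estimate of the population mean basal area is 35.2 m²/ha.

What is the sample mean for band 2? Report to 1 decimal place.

42.9

Σ Nₕx̄ₕ = N·μ, so 55·x̄_2 = 301·35.2 − (72·37.0 + 37·41.4 + 92·28.1 + 45·32.3).
= 10595.2 − 8234.5 = 2360.7.
x̄_2 = 2360.7 / 55 = 42.922... → 42.9.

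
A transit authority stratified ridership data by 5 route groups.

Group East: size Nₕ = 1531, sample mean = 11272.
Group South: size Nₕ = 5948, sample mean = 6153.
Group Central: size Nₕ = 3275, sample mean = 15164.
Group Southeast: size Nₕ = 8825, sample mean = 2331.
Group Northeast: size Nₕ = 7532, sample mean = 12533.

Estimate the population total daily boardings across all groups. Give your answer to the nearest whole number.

218487207

East: 1531·11272 = 17257432
South: 5948·6153 = 36598044
Central: 3275·15164 = 49662100
Southeast: 8825·2331 = 20571075
Northeast: 7532·12533 = 94398556
τ̂ = Σ Nₕx̄ₕ = 218487207.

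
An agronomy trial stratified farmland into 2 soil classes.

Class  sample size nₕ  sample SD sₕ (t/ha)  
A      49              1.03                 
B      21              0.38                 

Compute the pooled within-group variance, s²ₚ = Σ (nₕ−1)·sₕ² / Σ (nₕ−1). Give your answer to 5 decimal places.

A: (49−1)·1.03² = 48·1.0609 = 50.9232
B: (21−1)·0.38² = 20·0.1444 = 2.888
Numerator = 53.8112; denominator = Σ(nₕ−1) = 68.
s²ₚ = 53.8112/68 = 0.7913412... → 0.79134.

0.79134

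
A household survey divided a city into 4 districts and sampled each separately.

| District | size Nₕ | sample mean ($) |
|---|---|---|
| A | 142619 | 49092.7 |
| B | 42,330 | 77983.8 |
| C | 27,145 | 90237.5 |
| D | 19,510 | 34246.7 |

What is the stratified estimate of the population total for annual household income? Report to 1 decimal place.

13420256089.8

Population total = Σ Nₕ·x̄ₕ (each stratum's size times its mean).
142619·49092.7 + 42330·77983.8 + 27145·90237.5 + 19510·34246.7 = 7001551781.3 + 3301054254 + 2449496937.5 + 668153117 = 13420256089.8.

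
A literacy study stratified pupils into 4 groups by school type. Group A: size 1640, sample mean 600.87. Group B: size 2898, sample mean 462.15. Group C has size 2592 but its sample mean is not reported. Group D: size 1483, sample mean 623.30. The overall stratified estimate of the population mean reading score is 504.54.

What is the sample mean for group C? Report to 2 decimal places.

Σ Nₕx̄ₕ = N·μ, so 2592·x̄_C = 8613·504.54 − (1640·600.87 + 2898·462.15 + 1483·623.30).
= 4345603.02 − 3249091.4 = 1096511.62.
x̄_C = 1096511.62 / 2592 = 423.0369... → 423.04.

423.04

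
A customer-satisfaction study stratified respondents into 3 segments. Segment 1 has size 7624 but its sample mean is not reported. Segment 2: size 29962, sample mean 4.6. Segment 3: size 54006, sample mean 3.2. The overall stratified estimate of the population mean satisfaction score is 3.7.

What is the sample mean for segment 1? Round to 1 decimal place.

N = 7624 + 29962 + 54006 = 91592.
Overall total = μ·N = 3.7·91592 = 338890.4.
Subtract the known strata: 29962·4.6 + 54006·3.2 = 310644.4.
Remaining total for segment 1: 338890.4 − 310644.4 = 28246.
Divide by its size: 28246 / 7624 = 3.705... → 3.7.

3.7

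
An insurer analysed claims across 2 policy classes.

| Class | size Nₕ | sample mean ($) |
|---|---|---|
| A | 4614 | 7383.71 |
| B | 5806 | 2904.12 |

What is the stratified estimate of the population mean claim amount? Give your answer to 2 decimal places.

x̄_st = (Σ Nₕx̄ₕ) / (Σ Nₕ) = (4614·7383.71 + 5806·2904.12) / 10420
= 50929758.66 / 10420 = 4887.6928... → 4887.69.

4887.69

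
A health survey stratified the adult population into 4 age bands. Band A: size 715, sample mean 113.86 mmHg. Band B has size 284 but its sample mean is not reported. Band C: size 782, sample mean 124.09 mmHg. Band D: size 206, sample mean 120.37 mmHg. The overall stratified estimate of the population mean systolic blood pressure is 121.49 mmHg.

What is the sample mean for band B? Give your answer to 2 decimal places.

N = 715 + 284 + 782 + 206 = 1987.
Overall total = μ·N = 121.49·1987 = 241400.63.
Subtract the known strata: 715·113.86 + 782·124.09 + 206·120.37 = 203244.5.
Remaining total for band B: 241400.63 − 203244.5 = 38156.13.
Divide by its size: 38156.13 / 284 = 134.3526... → 134.35.

134.35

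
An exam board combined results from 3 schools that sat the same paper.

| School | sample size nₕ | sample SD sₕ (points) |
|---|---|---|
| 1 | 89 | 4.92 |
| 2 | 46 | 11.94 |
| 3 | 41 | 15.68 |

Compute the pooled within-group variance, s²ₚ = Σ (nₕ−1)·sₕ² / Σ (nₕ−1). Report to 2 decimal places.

Degrees of freedom: 88 + 45 + 40 = 173.
Σ(nₕ−1)sₕ² = 88·24.2064 + 45·142.5636 + 40·245.8624 = 18380.0212.
s²ₚ = 18380.0212 / 173 = 106.2429... → 106.24.

106.24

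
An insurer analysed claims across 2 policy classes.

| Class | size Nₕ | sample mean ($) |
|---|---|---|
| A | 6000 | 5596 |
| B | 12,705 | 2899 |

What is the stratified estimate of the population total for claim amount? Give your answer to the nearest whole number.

A: 6000·5596 = 33576000
B: 12705·2899 = 36831795
τ̂ = Σ Nₕx̄ₕ = 70407795.

70407795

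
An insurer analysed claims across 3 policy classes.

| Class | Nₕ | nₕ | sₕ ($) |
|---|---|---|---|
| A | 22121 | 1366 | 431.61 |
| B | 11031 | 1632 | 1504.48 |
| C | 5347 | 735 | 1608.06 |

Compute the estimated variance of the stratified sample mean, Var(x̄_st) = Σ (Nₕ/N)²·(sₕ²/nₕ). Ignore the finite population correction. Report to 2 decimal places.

N = 38499; Wₕ = Nₕ/N.
class A: (22121/38499)²·431.61²/1366 = 45.02388
class B: (11031/38499)²·1504.48²/1632 = 113.86324
class C: (5347/38499)²·1608.06²/735 = 67.86387
Sum = 226.75099 → 226.75.

226.75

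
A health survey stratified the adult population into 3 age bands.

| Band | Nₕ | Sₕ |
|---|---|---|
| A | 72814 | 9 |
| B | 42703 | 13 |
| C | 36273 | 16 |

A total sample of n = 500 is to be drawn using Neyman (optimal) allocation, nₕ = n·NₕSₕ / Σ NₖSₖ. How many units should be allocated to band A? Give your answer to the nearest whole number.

183

A: NₕSₕ = 72814·9 = 655326
B: NₕSₕ = 42703·13 = 555139
C: NₕSₕ = 36273·16 = 580368
Σ NₕSₕ = 1790833.
n_A = 500·655326/1790833 = 182.967... → 183.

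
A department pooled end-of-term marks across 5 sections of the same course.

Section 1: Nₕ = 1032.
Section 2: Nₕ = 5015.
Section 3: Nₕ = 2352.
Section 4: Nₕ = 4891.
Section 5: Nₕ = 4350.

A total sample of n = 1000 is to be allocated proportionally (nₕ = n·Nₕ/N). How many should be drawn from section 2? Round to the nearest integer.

284

Share of section 2 = 5015/17640 = 0.28430.
Allocate 1000 × 0.28430 = 284.297... → 284.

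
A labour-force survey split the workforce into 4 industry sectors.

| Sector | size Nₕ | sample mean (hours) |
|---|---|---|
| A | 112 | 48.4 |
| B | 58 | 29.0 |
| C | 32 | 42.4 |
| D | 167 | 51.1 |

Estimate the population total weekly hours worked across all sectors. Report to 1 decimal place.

16993.3

Population total = Σ Nₕ·x̄ₕ (each stratum's size times its mean).
112·48.4 + 58·29.0 + 32·42.4 + 167·51.1 = 5420.8 + 1682 + 1356.8 + 8533.7 = 16993.3.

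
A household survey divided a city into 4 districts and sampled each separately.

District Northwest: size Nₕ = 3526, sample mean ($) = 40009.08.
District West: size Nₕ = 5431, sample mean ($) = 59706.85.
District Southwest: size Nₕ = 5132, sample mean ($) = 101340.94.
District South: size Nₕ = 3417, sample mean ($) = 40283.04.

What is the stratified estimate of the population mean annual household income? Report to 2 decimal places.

x̄_st = (Σ Nₕx̄ₕ) / (Σ Nₕ) = (3526·40009.08 + 5431·59706.85 + 5132·101340.94 + 3417·40283.04) / 17506
= 1123068770.19 / 17506 = 64153.3629... → 64153.36.

64153.36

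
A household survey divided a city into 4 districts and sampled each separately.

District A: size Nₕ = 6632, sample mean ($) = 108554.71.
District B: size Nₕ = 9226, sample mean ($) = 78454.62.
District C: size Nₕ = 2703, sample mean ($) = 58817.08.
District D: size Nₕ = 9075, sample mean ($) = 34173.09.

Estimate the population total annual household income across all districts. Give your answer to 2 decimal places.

Estimate total by summing Nₕ·x̄ₕ over strata.
6632·108554.71 + 9226·78454.62 + 2703·58817.08 + 9075·34173.09 = 719934836.72 + 723822324.12 + 158982567.24 + 310120791.75 = 1912860519.83.

1912860519.83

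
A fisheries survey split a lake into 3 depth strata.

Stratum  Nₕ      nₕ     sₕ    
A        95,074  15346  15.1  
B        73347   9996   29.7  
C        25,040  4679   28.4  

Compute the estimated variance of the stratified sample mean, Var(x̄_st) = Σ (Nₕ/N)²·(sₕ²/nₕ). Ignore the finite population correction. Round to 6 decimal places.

N = 193461; Wₕ = Nₕ/N.
stratum A: (95074/193461)²·15.1²/15346 = 0.003588355
stratum B: (73347/193461)²·29.7²/9996 = 0.012684242
stratum C: (25040/193461)²·28.4²/4679 = 0.002887789
Sum = 0.019160385 → 0.019160.

0.019160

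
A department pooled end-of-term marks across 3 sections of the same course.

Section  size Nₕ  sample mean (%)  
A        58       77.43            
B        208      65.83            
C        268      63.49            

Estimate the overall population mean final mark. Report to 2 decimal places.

65.92

x̄_st = (Σ Nₕx̄ₕ) / (Σ Nₕ) = (58·77.43 + 208·65.83 + 268·63.49) / 534
= 35198.9 / 534 = 65.9155... → 65.92.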